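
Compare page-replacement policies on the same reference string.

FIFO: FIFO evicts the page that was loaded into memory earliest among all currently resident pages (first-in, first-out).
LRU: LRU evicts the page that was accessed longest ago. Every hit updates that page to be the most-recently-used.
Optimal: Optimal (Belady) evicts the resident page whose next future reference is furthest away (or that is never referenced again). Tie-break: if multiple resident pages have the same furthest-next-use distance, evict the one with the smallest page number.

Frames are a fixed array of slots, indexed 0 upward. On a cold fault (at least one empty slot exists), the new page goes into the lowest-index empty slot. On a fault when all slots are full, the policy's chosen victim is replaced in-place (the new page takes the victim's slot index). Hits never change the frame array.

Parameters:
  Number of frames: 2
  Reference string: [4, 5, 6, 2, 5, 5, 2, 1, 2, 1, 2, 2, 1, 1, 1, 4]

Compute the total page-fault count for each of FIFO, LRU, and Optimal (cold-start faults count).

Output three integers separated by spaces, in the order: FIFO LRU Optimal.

Answer: 8 7 6

Derivation:
--- FIFO ---
  step 0: ref 4 -> FAULT, frames=[4,-] (faults so far: 1)
  step 1: ref 5 -> FAULT, frames=[4,5] (faults so far: 2)
  step 2: ref 6 -> FAULT, evict 4, frames=[6,5] (faults so far: 3)
  step 3: ref 2 -> FAULT, evict 5, frames=[6,2] (faults so far: 4)
  step 4: ref 5 -> FAULT, evict 6, frames=[5,2] (faults so far: 5)
  step 5: ref 5 -> HIT, frames=[5,2] (faults so far: 5)
  step 6: ref 2 -> HIT, frames=[5,2] (faults so far: 5)
  step 7: ref 1 -> FAULT, evict 2, frames=[5,1] (faults so far: 6)
  step 8: ref 2 -> FAULT, evict 5, frames=[2,1] (faults so far: 7)
  step 9: ref 1 -> HIT, frames=[2,1] (faults so far: 7)
  step 10: ref 2 -> HIT, frames=[2,1] (faults so far: 7)
  step 11: ref 2 -> HIT, frames=[2,1] (faults so far: 7)
  step 12: ref 1 -> HIT, frames=[2,1] (faults so far: 7)
  step 13: ref 1 -> HIT, frames=[2,1] (faults so far: 7)
  step 14: ref 1 -> HIT, frames=[2,1] (faults so far: 7)
  step 15: ref 4 -> FAULT, evict 1, frames=[2,4] (faults so far: 8)
  FIFO total faults: 8
--- LRU ---
  step 0: ref 4 -> FAULT, frames=[4,-] (faults so far: 1)
  step 1: ref 5 -> FAULT, frames=[4,5] (faults so far: 2)
  step 2: ref 6 -> FAULT, evict 4, frames=[6,5] (faults so far: 3)
  step 3: ref 2 -> FAULT, evict 5, frames=[6,2] (faults so far: 4)
  step 4: ref 5 -> FAULT, evict 6, frames=[5,2] (faults so far: 5)
  step 5: ref 5 -> HIT, frames=[5,2] (faults so far: 5)
  step 6: ref 2 -> HIT, frames=[5,2] (faults so far: 5)
  step 7: ref 1 -> FAULT, evict 5, frames=[1,2] (faults so far: 6)
  step 8: ref 2 -> HIT, frames=[1,2] (faults so far: 6)
  step 9: ref 1 -> HIT, frames=[1,2] (faults so far: 6)
  step 10: ref 2 -> HIT, frames=[1,2] (faults so far: 6)
  step 11: ref 2 -> HIT, frames=[1,2] (faults so far: 6)
  step 12: ref 1 -> HIT, frames=[1,2] (faults so far: 6)
  step 13: ref 1 -> HIT, frames=[1,2] (faults so far: 6)
  step 14: ref 1 -> HIT, frames=[1,2] (faults so far: 6)
  step 15: ref 4 -> FAULT, evict 2, frames=[1,4] (faults so far: 7)
  LRU total faults: 7
--- Optimal ---
  step 0: ref 4 -> FAULT, frames=[4,-] (faults so far: 1)
  step 1: ref 5 -> FAULT, frames=[4,5] (faults so far: 2)
  step 2: ref 6 -> FAULT, evict 4, frames=[6,5] (faults so far: 3)
  step 3: ref 2 -> FAULT, evict 6, frames=[2,5] (faults so far: 4)
  step 4: ref 5 -> HIT, frames=[2,5] (faults so far: 4)
  step 5: ref 5 -> HIT, frames=[2,5] (faults so far: 4)
  step 6: ref 2 -> HIT, frames=[2,5] (faults so far: 4)
  step 7: ref 1 -> FAULT, evict 5, frames=[2,1] (faults so far: 5)
  step 8: ref 2 -> HIT, frames=[2,1] (faults so far: 5)
  step 9: ref 1 -> HIT, frames=[2,1] (faults so far: 5)
  step 10: ref 2 -> HIT, frames=[2,1] (faults so far: 5)
  step 11: ref 2 -> HIT, frames=[2,1] (faults so far: 5)
  step 12: ref 1 -> HIT, frames=[2,1] (faults so far: 5)
  step 13: ref 1 -> HIT, frames=[2,1] (faults so far: 5)
  step 14: ref 1 -> HIT, frames=[2,1] (faults so far: 5)
  step 15: ref 4 -> FAULT, evict 1, frames=[2,4] (faults so far: 6)
  Optimal total faults: 6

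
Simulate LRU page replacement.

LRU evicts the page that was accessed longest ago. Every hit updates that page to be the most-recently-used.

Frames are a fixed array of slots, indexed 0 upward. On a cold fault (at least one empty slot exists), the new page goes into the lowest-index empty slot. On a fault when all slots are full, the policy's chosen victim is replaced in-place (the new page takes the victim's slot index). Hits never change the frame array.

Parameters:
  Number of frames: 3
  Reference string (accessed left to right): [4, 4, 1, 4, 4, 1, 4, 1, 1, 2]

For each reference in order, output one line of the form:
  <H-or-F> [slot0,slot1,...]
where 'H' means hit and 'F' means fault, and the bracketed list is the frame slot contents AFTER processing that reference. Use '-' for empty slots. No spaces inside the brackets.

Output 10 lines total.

F [4,-,-]
H [4,-,-]
F [4,1,-]
H [4,1,-]
H [4,1,-]
H [4,1,-]
H [4,1,-]
H [4,1,-]
H [4,1,-]
F [4,1,2]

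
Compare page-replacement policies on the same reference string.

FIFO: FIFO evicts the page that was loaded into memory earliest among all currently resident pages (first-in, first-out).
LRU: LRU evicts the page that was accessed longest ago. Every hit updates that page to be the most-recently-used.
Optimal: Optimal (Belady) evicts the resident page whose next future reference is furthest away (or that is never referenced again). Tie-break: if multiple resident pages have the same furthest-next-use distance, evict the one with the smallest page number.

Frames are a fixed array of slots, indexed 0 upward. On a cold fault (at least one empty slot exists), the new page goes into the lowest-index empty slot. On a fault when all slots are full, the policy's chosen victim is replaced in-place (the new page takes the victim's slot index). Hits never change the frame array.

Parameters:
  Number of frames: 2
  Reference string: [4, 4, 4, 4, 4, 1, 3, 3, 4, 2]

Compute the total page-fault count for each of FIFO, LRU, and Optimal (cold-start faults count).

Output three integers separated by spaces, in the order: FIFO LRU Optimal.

--- FIFO ---
  step 0: ref 4 -> FAULT, frames=[4,-] (faults so far: 1)
  step 1: ref 4 -> HIT, frames=[4,-] (faults so far: 1)
  step 2: ref 4 -> HIT, frames=[4,-] (faults so far: 1)
  step 3: ref 4 -> HIT, frames=[4,-] (faults so far: 1)
  step 4: ref 4 -> HIT, frames=[4,-] (faults so far: 1)
  step 5: ref 1 -> FAULT, frames=[4,1] (faults so far: 2)
  step 6: ref 3 -> FAULT, evict 4, frames=[3,1] (faults so far: 3)
  step 7: ref 3 -> HIT, frames=[3,1] (faults so far: 3)
  step 8: ref 4 -> FAULT, evict 1, frames=[3,4] (faults so far: 4)
  step 9: ref 2 -> FAULT, evict 3, frames=[2,4] (faults so far: 5)
  FIFO total faults: 5
--- LRU ---
  step 0: ref 4 -> FAULT, frames=[4,-] (faults so far: 1)
  step 1: ref 4 -> HIT, frames=[4,-] (faults so far: 1)
  step 2: ref 4 -> HIT, frames=[4,-] (faults so far: 1)
  step 3: ref 4 -> HIT, frames=[4,-] (faults so far: 1)
  step 4: ref 4 -> HIT, frames=[4,-] (faults so far: 1)
  step 5: ref 1 -> FAULT, frames=[4,1] (faults so far: 2)
  step 6: ref 3 -> FAULT, evict 4, frames=[3,1] (faults so far: 3)
  step 7: ref 3 -> HIT, frames=[3,1] (faults so far: 3)
  step 8: ref 4 -> FAULT, evict 1, frames=[3,4] (faults so far: 4)
  step 9: ref 2 -> FAULT, evict 3, frames=[2,4] (faults so far: 5)
  LRU total faults: 5
--- Optimal ---
  step 0: ref 4 -> FAULT, frames=[4,-] (faults so far: 1)
  step 1: ref 4 -> HIT, frames=[4,-] (faults so far: 1)
  step 2: ref 4 -> HIT, frames=[4,-] (faults so far: 1)
  step 3: ref 4 -> HIT, frames=[4,-] (faults so far: 1)
  step 4: ref 4 -> HIT, frames=[4,-] (faults so far: 1)
  step 5: ref 1 -> FAULT, frames=[4,1] (faults so far: 2)
  step 6: ref 3 -> FAULT, evict 1, frames=[4,3] (faults so far: 3)
  step 7: ref 3 -> HIT, frames=[4,3] (faults so far: 3)
  step 8: ref 4 -> HIT, frames=[4,3] (faults so far: 3)
  step 9: ref 2 -> FAULT, evict 3, frames=[4,2] (faults so far: 4)
  Optimal total faults: 4

Answer: 5 5 4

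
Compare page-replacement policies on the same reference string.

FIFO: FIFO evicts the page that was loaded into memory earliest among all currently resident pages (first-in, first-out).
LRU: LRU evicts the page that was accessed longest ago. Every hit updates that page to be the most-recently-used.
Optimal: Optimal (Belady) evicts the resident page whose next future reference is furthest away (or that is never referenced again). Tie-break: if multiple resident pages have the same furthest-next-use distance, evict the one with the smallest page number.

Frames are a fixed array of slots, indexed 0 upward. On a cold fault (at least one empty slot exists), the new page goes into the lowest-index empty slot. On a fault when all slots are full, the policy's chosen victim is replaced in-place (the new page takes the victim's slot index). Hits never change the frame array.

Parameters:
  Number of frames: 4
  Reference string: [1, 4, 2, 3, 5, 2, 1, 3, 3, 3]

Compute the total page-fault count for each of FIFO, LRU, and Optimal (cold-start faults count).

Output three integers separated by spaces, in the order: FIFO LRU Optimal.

Answer: 6 6 5

Derivation:
--- FIFO ---
  step 0: ref 1 -> FAULT, frames=[1,-,-,-] (faults so far: 1)
  step 1: ref 4 -> FAULT, frames=[1,4,-,-] (faults so far: 2)
  step 2: ref 2 -> FAULT, frames=[1,4,2,-] (faults so far: 3)
  step 3: ref 3 -> FAULT, frames=[1,4,2,3] (faults so far: 4)
  step 4: ref 5 -> FAULT, evict 1, frames=[5,4,2,3] (faults so far: 5)
  step 5: ref 2 -> HIT, frames=[5,4,2,3] (faults so far: 5)
  step 6: ref 1 -> FAULT, evict 4, frames=[5,1,2,3] (faults so far: 6)
  step 7: ref 3 -> HIT, frames=[5,1,2,3] (faults so far: 6)
  step 8: ref 3 -> HIT, frames=[5,1,2,3] (faults so far: 6)
  step 9: ref 3 -> HIT, frames=[5,1,2,3] (faults so far: 6)
  FIFO total faults: 6
--- LRU ---
  step 0: ref 1 -> FAULT, frames=[1,-,-,-] (faults so far: 1)
  step 1: ref 4 -> FAULT, frames=[1,4,-,-] (faults so far: 2)
  step 2: ref 2 -> FAULT, frames=[1,4,2,-] (faults so far: 3)
  step 3: ref 3 -> FAULT, frames=[1,4,2,3] (faults so far: 4)
  step 4: ref 5 -> FAULT, evict 1, frames=[5,4,2,3] (faults so far: 5)
  step 5: ref 2 -> HIT, frames=[5,4,2,3] (faults so far: 5)
  step 6: ref 1 -> FAULT, evict 4, frames=[5,1,2,3] (faults so far: 6)
  step 7: ref 3 -> HIT, frames=[5,1,2,3] (faults so far: 6)
  step 8: ref 3 -> HIT, frames=[5,1,2,3] (faults so far: 6)
  step 9: ref 3 -> HIT, frames=[5,1,2,3] (faults so far: 6)
  LRU total faults: 6
--- Optimal ---
  step 0: ref 1 -> FAULT, frames=[1,-,-,-] (faults so far: 1)
  step 1: ref 4 -> FAULT, frames=[1,4,-,-] (faults so far: 2)
  step 2: ref 2 -> FAULT, frames=[1,4,2,-] (faults so far: 3)
  step 3: ref 3 -> FAULT, frames=[1,4,2,3] (faults so far: 4)
  step 4: ref 5 -> FAULT, evict 4, frames=[1,5,2,3] (faults so far: 5)
  step 5: ref 2 -> HIT, frames=[1,5,2,3] (faults so far: 5)
  step 6: ref 1 -> HIT, frames=[1,5,2,3] (faults so far: 5)
  step 7: ref 3 -> HIT, frames=[1,5,2,3] (faults so far: 5)
  step 8: ref 3 -> HIT, frames=[1,5,2,3] (faults so far: 5)
  step 9: ref 3 -> HIT, frames=[1,5,2,3] (faults so far: 5)
  Optimal total faults: 5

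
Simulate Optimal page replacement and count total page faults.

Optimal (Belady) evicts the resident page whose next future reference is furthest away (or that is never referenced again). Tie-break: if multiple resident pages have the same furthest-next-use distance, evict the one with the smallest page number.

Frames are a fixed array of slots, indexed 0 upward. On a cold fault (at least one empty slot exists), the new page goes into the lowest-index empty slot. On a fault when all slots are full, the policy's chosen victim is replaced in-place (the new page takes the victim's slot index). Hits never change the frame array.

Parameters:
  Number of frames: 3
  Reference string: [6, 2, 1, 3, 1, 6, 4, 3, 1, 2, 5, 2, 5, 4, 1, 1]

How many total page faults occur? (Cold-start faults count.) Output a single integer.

Answer: 8

Derivation:
Step 0: ref 6 → FAULT, frames=[6,-,-]
Step 1: ref 2 → FAULT, frames=[6,2,-]
Step 2: ref 1 → FAULT, frames=[6,2,1]
Step 3: ref 3 → FAULT (evict 2), frames=[6,3,1]
Step 4: ref 1 → HIT, frames=[6,3,1]
Step 5: ref 6 → HIT, frames=[6,3,1]
Step 6: ref 4 → FAULT (evict 6), frames=[4,3,1]
Step 7: ref 3 → HIT, frames=[4,3,1]
Step 8: ref 1 → HIT, frames=[4,3,1]
Step 9: ref 2 → FAULT (evict 3), frames=[4,2,1]
Step 10: ref 5 → FAULT (evict 1), frames=[4,2,5]
Step 11: ref 2 → HIT, frames=[4,2,5]
Step 12: ref 5 → HIT, frames=[4,2,5]
Step 13: ref 4 → HIT, frames=[4,2,5]
Step 14: ref 1 → FAULT (evict 2), frames=[4,1,5]
Step 15: ref 1 → HIT, frames=[4,1,5]
Total faults: 8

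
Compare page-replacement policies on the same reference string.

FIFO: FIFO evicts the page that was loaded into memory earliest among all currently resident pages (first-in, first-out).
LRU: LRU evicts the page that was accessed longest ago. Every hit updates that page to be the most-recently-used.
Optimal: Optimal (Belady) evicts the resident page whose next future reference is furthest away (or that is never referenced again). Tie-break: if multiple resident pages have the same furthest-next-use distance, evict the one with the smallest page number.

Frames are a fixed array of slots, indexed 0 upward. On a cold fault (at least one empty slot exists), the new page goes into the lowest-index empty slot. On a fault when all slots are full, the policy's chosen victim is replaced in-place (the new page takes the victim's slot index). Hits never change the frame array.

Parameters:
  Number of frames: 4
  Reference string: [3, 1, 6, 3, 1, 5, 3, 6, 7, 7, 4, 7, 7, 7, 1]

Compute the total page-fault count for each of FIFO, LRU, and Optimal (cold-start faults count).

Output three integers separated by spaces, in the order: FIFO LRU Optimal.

Answer: 7 7 6

Derivation:
--- FIFO ---
  step 0: ref 3 -> FAULT, frames=[3,-,-,-] (faults so far: 1)
  step 1: ref 1 -> FAULT, frames=[3,1,-,-] (faults so far: 2)
  step 2: ref 6 -> FAULT, frames=[3,1,6,-] (faults so far: 3)
  step 3: ref 3 -> HIT, frames=[3,1,6,-] (faults so far: 3)
  step 4: ref 1 -> HIT, frames=[3,1,6,-] (faults so far: 3)
  step 5: ref 5 -> FAULT, frames=[3,1,6,5] (faults so far: 4)
  step 6: ref 3 -> HIT, frames=[3,1,6,5] (faults so far: 4)
  step 7: ref 6 -> HIT, frames=[3,1,6,5] (faults so far: 4)
  step 8: ref 7 -> FAULT, evict 3, frames=[7,1,6,5] (faults so far: 5)
  step 9: ref 7 -> HIT, frames=[7,1,6,5] (faults so far: 5)
  step 10: ref 4 -> FAULT, evict 1, frames=[7,4,6,5] (faults so far: 6)
  step 11: ref 7 -> HIT, frames=[7,4,6,5] (faults so far: 6)
  step 12: ref 7 -> HIT, frames=[7,4,6,5] (faults so far: 6)
  step 13: ref 7 -> HIT, frames=[7,4,6,5] (faults so far: 6)
  step 14: ref 1 -> FAULT, evict 6, frames=[7,4,1,5] (faults so far: 7)
  FIFO total faults: 7
--- LRU ---
  step 0: ref 3 -> FAULT, frames=[3,-,-,-] (faults so far: 1)
  step 1: ref 1 -> FAULT, frames=[3,1,-,-] (faults so far: 2)
  step 2: ref 6 -> FAULT, frames=[3,1,6,-] (faults so far: 3)
  step 3: ref 3 -> HIT, frames=[3,1,6,-] (faults so far: 3)
  step 4: ref 1 -> HIT, frames=[3,1,6,-] (faults so far: 3)
  step 5: ref 5 -> FAULT, frames=[3,1,6,5] (faults so far: 4)
  step 6: ref 3 -> HIT, frames=[3,1,6,5] (faults so far: 4)
  step 7: ref 6 -> HIT, frames=[3,1,6,5] (faults so far: 4)
  step 8: ref 7 -> FAULT, evict 1, frames=[3,7,6,5] (faults so far: 5)
  step 9: ref 7 -> HIT, frames=[3,7,6,5] (faults so far: 5)
  step 10: ref 4 -> FAULT, evict 5, frames=[3,7,6,4] (faults so far: 6)
  step 11: ref 7 -> HIT, frames=[3,7,6,4] (faults so far: 6)
  step 12: ref 7 -> HIT, frames=[3,7,6,4] (faults so far: 6)
  step 13: ref 7 -> HIT, frames=[3,7,6,4] (faults so far: 6)
  step 14: ref 1 -> FAULT, evict 3, frames=[1,7,6,4] (faults so far: 7)
  LRU total faults: 7
--- Optimal ---
  step 0: ref 3 -> FAULT, frames=[3,-,-,-] (faults so far: 1)
  step 1: ref 1 -> FAULT, frames=[3,1,-,-] (faults so far: 2)
  step 2: ref 6 -> FAULT, frames=[3,1,6,-] (faults so far: 3)
  step 3: ref 3 -> HIT, frames=[3,1,6,-] (faults so far: 3)
  step 4: ref 1 -> HIT, frames=[3,1,6,-] (faults so far: 3)
  step 5: ref 5 -> FAULT, frames=[3,1,6,5] (faults so far: 4)
  step 6: ref 3 -> HIT, frames=[3,1,6,5] (faults so far: 4)
  step 7: ref 6 -> HIT, frames=[3,1,6,5] (faults so far: 4)
  step 8: ref 7 -> FAULT, evict 3, frames=[7,1,6,5] (faults so far: 5)
  step 9: ref 7 -> HIT, frames=[7,1,6,5] (faults so far: 5)
  step 10: ref 4 -> FAULT, evict 5, frames=[7,1,6,4] (faults so far: 6)
  step 11: ref 7 -> HIT, frames=[7,1,6,4] (faults so far: 6)
  step 12: ref 7 -> HIT, frames=[7,1,6,4] (faults so far: 6)
  step 13: ref 7 -> HIT, frames=[7,1,6,4] (faults so far: 6)
  step 14: ref 1 -> HIT, frames=[7,1,6,4] (faults so far: 6)
  Optimal total faults: 6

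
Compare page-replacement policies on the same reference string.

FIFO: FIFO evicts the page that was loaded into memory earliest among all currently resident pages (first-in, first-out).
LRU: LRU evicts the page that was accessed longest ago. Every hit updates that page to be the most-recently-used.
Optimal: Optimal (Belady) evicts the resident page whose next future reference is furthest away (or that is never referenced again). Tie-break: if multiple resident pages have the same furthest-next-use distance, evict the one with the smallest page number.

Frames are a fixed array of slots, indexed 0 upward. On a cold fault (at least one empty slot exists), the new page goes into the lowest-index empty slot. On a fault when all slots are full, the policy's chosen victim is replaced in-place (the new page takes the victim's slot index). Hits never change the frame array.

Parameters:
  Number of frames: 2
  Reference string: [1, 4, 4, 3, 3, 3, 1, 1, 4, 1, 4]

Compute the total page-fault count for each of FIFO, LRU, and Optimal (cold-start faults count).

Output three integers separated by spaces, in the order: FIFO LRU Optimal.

Answer: 5 5 4

Derivation:
--- FIFO ---
  step 0: ref 1 -> FAULT, frames=[1,-] (faults so far: 1)
  step 1: ref 4 -> FAULT, frames=[1,4] (faults so far: 2)
  step 2: ref 4 -> HIT, frames=[1,4] (faults so far: 2)
  step 3: ref 3 -> FAULT, evict 1, frames=[3,4] (faults so far: 3)
  step 4: ref 3 -> HIT, frames=[3,4] (faults so far: 3)
  step 5: ref 3 -> HIT, frames=[3,4] (faults so far: 3)
  step 6: ref 1 -> FAULT, evict 4, frames=[3,1] (faults so far: 4)
  step 7: ref 1 -> HIT, frames=[3,1] (faults so far: 4)
  step 8: ref 4 -> FAULT, evict 3, frames=[4,1] (faults so far: 5)
  step 9: ref 1 -> HIT, frames=[4,1] (faults so far: 5)
  step 10: ref 4 -> HIT, frames=[4,1] (faults so far: 5)
  FIFO total faults: 5
--- LRU ---
  step 0: ref 1 -> FAULT, frames=[1,-] (faults so far: 1)
  step 1: ref 4 -> FAULT, frames=[1,4] (faults so far: 2)
  step 2: ref 4 -> HIT, frames=[1,4] (faults so far: 2)
  step 3: ref 3 -> FAULT, evict 1, frames=[3,4] (faults so far: 3)
  step 4: ref 3 -> HIT, frames=[3,4] (faults so far: 3)
  step 5: ref 3 -> HIT, frames=[3,4] (faults so far: 3)
  step 6: ref 1 -> FAULT, evict 4, frames=[3,1] (faults so far: 4)
  step 7: ref 1 -> HIT, frames=[3,1] (faults so far: 4)
  step 8: ref 4 -> FAULT, evict 3, frames=[4,1] (faults so far: 5)
  step 9: ref 1 -> HIT, frames=[4,1] (faults so far: 5)
  step 10: ref 4 -> HIT, frames=[4,1] (faults so far: 5)
  LRU total faults: 5
--- Optimal ---
  step 0: ref 1 -> FAULT, frames=[1,-] (faults so far: 1)
  step 1: ref 4 -> FAULT, frames=[1,4] (faults so far: 2)
  step 2: ref 4 -> HIT, frames=[1,4] (faults so far: 2)
  step 3: ref 3 -> FAULT, evict 4, frames=[1,3] (faults so far: 3)
  step 4: ref 3 -> HIT, frames=[1,3] (faults so far: 3)
  step 5: ref 3 -> HIT, frames=[1,3] (faults so far: 3)
  step 6: ref 1 -> HIT, frames=[1,3] (faults so far: 3)
  step 7: ref 1 -> HIT, frames=[1,3] (faults so far: 3)
  step 8: ref 4 -> FAULT, evict 3, frames=[1,4] (faults so far: 4)
  step 9: ref 1 -> HIT, frames=[1,4] (faults so far: 4)
  step 10: ref 4 -> HIT, frames=[1,4] (faults so far: 4)
  Optimal total faults: 4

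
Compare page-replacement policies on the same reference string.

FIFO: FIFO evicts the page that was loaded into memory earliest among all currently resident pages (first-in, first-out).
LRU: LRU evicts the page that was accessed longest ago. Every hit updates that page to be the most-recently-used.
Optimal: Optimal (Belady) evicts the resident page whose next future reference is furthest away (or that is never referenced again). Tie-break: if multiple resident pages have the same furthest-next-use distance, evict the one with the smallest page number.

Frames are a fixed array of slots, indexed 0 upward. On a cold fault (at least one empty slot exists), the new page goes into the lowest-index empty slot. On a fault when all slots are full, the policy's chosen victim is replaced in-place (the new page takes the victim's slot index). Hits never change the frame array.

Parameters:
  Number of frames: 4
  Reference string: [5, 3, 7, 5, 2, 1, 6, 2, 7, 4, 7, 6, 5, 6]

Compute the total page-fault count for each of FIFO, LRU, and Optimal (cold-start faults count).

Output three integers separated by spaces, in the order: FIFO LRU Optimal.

--- FIFO ---
  step 0: ref 5 -> FAULT, frames=[5,-,-,-] (faults so far: 1)
  step 1: ref 3 -> FAULT, frames=[5,3,-,-] (faults so far: 2)
  step 2: ref 7 -> FAULT, frames=[5,3,7,-] (faults so far: 3)
  step 3: ref 5 -> HIT, frames=[5,3,7,-] (faults so far: 3)
  step 4: ref 2 -> FAULT, frames=[5,3,7,2] (faults so far: 4)
  step 5: ref 1 -> FAULT, evict 5, frames=[1,3,7,2] (faults so far: 5)
  step 6: ref 6 -> FAULT, evict 3, frames=[1,6,7,2] (faults so far: 6)
  step 7: ref 2 -> HIT, frames=[1,6,7,2] (faults so far: 6)
  step 8: ref 7 -> HIT, frames=[1,6,7,2] (faults so far: 6)
  step 9: ref 4 -> FAULT, evict 7, frames=[1,6,4,2] (faults so far: 7)
  step 10: ref 7 -> FAULT, evict 2, frames=[1,6,4,7] (faults so far: 8)
  step 11: ref 6 -> HIT, frames=[1,6,4,7] (faults so far: 8)
  step 12: ref 5 -> FAULT, evict 1, frames=[5,6,4,7] (faults so far: 9)
  step 13: ref 6 -> HIT, frames=[5,6,4,7] (faults so far: 9)
  FIFO total faults: 9
--- LRU ---
  step 0: ref 5 -> FAULT, frames=[5,-,-,-] (faults so far: 1)
  step 1: ref 3 -> FAULT, frames=[5,3,-,-] (faults so far: 2)
  step 2: ref 7 -> FAULT, frames=[5,3,7,-] (faults so far: 3)
  step 3: ref 5 -> HIT, frames=[5,3,7,-] (faults so far: 3)
  step 4: ref 2 -> FAULT, frames=[5,3,7,2] (faults so far: 4)
  step 5: ref 1 -> FAULT, evict 3, frames=[5,1,7,2] (faults so far: 5)
  step 6: ref 6 -> FAULT, evict 7, frames=[5,1,6,2] (faults so far: 6)
  step 7: ref 2 -> HIT, frames=[5,1,6,2] (faults so far: 6)
  step 8: ref 7 -> FAULT, evict 5, frames=[7,1,6,2] (faults so far: 7)
  step 9: ref 4 -> FAULT, evict 1, frames=[7,4,6,2] (faults so far: 8)
  step 10: ref 7 -> HIT, frames=[7,4,6,2] (faults so far: 8)
  step 11: ref 6 -> HIT, frames=[7,4,6,2] (faults so far: 8)
  step 12: ref 5 -> FAULT, evict 2, frames=[7,4,6,5] (faults so far: 9)
  step 13: ref 6 -> HIT, frames=[7,4,6,5] (faults so far: 9)
  LRU total faults: 9
--- Optimal ---
  step 0: ref 5 -> FAULT, frames=[5,-,-,-] (faults so far: 1)
  step 1: ref 3 -> FAULT, frames=[5,3,-,-] (faults so far: 2)
  step 2: ref 7 -> FAULT, frames=[5,3,7,-] (faults so far: 3)
  step 3: ref 5 -> HIT, frames=[5,3,7,-] (faults so far: 3)
  step 4: ref 2 -> FAULT, frames=[5,3,7,2] (faults so far: 4)
  step 5: ref 1 -> FAULT, evict 3, frames=[5,1,7,2] (faults so far: 5)
  step 6: ref 6 -> FAULT, evict 1, frames=[5,6,7,2] (faults so far: 6)
  step 7: ref 2 -> HIT, frames=[5,6,7,2] (faults so far: 6)
  step 8: ref 7 -> HIT, frames=[5,6,7,2] (faults so far: 6)
  step 9: ref 4 -> FAULT, evict 2, frames=[5,6,7,4] (faults so far: 7)
  step 10: ref 7 -> HIT, frames=[5,6,7,4] (faults so far: 7)
  step 11: ref 6 -> HIT, frames=[5,6,7,4] (faults so far: 7)
  step 12: ref 5 -> HIT, frames=[5,6,7,4] (faults so far: 7)
  step 13: ref 6 -> HIT, frames=[5,6,7,4] (faults so far: 7)
  Optimal total faults: 7

Answer: 9 9 7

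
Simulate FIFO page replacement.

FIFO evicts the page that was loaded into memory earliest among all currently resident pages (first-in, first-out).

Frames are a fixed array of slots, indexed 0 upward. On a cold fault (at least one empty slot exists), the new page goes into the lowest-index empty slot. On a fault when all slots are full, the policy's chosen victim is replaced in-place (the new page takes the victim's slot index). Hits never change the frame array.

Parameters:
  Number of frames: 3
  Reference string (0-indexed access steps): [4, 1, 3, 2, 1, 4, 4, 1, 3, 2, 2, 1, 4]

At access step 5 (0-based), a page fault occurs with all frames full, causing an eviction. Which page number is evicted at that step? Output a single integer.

Step 0: ref 4 -> FAULT, frames=[4,-,-]
Step 1: ref 1 -> FAULT, frames=[4,1,-]
Step 2: ref 3 -> FAULT, frames=[4,1,3]
Step 3: ref 2 -> FAULT, evict 4, frames=[2,1,3]
Step 4: ref 1 -> HIT, frames=[2,1,3]
Step 5: ref 4 -> FAULT, evict 1, frames=[2,4,3]
At step 5: evicted page 1

Answer: 1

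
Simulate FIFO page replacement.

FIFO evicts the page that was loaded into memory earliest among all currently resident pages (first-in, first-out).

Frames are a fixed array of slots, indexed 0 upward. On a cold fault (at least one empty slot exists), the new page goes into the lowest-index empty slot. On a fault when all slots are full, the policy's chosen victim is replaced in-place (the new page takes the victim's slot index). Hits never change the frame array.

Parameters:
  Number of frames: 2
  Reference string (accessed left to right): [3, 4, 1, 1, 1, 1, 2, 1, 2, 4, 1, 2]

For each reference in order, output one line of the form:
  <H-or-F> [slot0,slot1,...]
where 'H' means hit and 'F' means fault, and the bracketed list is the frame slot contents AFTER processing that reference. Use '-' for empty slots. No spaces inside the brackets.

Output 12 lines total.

F [3,-]
F [3,4]
F [1,4]
H [1,4]
H [1,4]
H [1,4]
F [1,2]
H [1,2]
H [1,2]
F [4,2]
F [4,1]
F [2,1]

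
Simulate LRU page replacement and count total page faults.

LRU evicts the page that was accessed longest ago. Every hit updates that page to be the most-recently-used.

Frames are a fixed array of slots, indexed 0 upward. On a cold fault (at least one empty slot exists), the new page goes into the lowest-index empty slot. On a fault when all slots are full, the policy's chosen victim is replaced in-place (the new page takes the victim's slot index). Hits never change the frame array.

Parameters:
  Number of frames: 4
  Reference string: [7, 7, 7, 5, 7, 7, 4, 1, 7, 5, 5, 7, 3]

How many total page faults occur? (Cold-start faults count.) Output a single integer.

Answer: 5

Derivation:
Step 0: ref 7 → FAULT, frames=[7,-,-,-]
Step 1: ref 7 → HIT, frames=[7,-,-,-]
Step 2: ref 7 → HIT, frames=[7,-,-,-]
Step 3: ref 5 → FAULT, frames=[7,5,-,-]
Step 4: ref 7 → HIT, frames=[7,5,-,-]
Step 5: ref 7 → HIT, frames=[7,5,-,-]
Step 6: ref 4 → FAULT, frames=[7,5,4,-]
Step 7: ref 1 → FAULT, frames=[7,5,4,1]
Step 8: ref 7 → HIT, frames=[7,5,4,1]
Step 9: ref 5 → HIT, frames=[7,5,4,1]
Step 10: ref 5 → HIT, frames=[7,5,4,1]
Step 11: ref 7 → HIT, frames=[7,5,4,1]
Step 12: ref 3 → FAULT (evict 4), frames=[7,5,3,1]
Total faults: 5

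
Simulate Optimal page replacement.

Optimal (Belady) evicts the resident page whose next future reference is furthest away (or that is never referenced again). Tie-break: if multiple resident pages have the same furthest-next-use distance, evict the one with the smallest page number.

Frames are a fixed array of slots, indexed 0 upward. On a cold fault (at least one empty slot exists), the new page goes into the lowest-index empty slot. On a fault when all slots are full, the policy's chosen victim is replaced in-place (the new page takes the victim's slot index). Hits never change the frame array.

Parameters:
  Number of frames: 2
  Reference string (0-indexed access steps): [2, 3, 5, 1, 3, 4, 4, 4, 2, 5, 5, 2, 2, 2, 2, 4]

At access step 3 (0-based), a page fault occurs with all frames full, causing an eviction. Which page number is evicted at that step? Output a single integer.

Answer: 5

Derivation:
Step 0: ref 2 -> FAULT, frames=[2,-]
Step 1: ref 3 -> FAULT, frames=[2,3]
Step 2: ref 5 -> FAULT, evict 2, frames=[5,3]
Step 3: ref 1 -> FAULT, evict 5, frames=[1,3]
At step 3: evicted page 5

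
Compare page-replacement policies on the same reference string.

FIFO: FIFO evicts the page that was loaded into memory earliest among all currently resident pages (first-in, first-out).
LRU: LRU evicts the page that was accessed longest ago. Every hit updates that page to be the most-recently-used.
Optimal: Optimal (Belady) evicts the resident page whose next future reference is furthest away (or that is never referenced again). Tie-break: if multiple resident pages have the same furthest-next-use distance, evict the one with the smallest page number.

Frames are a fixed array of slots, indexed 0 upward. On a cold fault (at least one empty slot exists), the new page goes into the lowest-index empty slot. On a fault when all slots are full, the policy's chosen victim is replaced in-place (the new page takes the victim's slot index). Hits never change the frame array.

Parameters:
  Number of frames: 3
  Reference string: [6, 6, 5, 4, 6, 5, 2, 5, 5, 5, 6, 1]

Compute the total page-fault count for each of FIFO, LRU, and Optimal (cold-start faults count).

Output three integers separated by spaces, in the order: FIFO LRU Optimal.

Answer: 6 5 5

Derivation:
--- FIFO ---
  step 0: ref 6 -> FAULT, frames=[6,-,-] (faults so far: 1)
  step 1: ref 6 -> HIT, frames=[6,-,-] (faults so far: 1)
  step 2: ref 5 -> FAULT, frames=[6,5,-] (faults so far: 2)
  step 3: ref 4 -> FAULT, frames=[6,5,4] (faults so far: 3)
  step 4: ref 6 -> HIT, frames=[6,5,4] (faults so far: 3)
  step 5: ref 5 -> HIT, frames=[6,5,4] (faults so far: 3)
  step 6: ref 2 -> FAULT, evict 6, frames=[2,5,4] (faults so far: 4)
  step 7: ref 5 -> HIT, frames=[2,5,4] (faults so far: 4)
  step 8: ref 5 -> HIT, frames=[2,5,4] (faults so far: 4)
  step 9: ref 5 -> HIT, frames=[2,5,4] (faults so far: 4)
  step 10: ref 6 -> FAULT, evict 5, frames=[2,6,4] (faults so far: 5)
  step 11: ref 1 -> FAULT, evict 4, frames=[2,6,1] (faults so far: 6)
  FIFO total faults: 6
--- LRU ---
  step 0: ref 6 -> FAULT, frames=[6,-,-] (faults so far: 1)
  step 1: ref 6 -> HIT, frames=[6,-,-] (faults so far: 1)
  step 2: ref 5 -> FAULT, frames=[6,5,-] (faults so far: 2)
  step 3: ref 4 -> FAULT, frames=[6,5,4] (faults so far: 3)
  step 4: ref 6 -> HIT, frames=[6,5,4] (faults so far: 3)
  step 5: ref 5 -> HIT, frames=[6,5,4] (faults so far: 3)
  step 6: ref 2 -> FAULT, evict 4, frames=[6,5,2] (faults so far: 4)
  step 7: ref 5 -> HIT, frames=[6,5,2] (faults so far: 4)
  step 8: ref 5 -> HIT, frames=[6,5,2] (faults so far: 4)
  step 9: ref 5 -> HIT, frames=[6,5,2] (faults so far: 4)
  step 10: ref 6 -> HIT, frames=[6,5,2] (faults so far: 4)
  step 11: ref 1 -> FAULT, evict 2, frames=[6,5,1] (faults so far: 5)
  LRU total faults: 5
--- Optimal ---
  step 0: ref 6 -> FAULT, frames=[6,-,-] (faults so far: 1)
  step 1: ref 6 -> HIT, frames=[6,-,-] (faults so far: 1)
  step 2: ref 5 -> FAULT, frames=[6,5,-] (faults so far: 2)
  step 3: ref 4 -> FAULT, frames=[6,5,4] (faults so far: 3)
  step 4: ref 6 -> HIT, frames=[6,5,4] (faults so far: 3)
  step 5: ref 5 -> HIT, frames=[6,5,4] (faults so far: 3)
  step 6: ref 2 -> FAULT, evict 4, frames=[6,5,2] (faults so far: 4)
  step 7: ref 5 -> HIT, frames=[6,5,2] (faults so far: 4)
  step 8: ref 5 -> HIT, frames=[6,5,2] (faults so far: 4)
  step 9: ref 5 -> HIT, frames=[6,5,2] (faults so far: 4)
  step 10: ref 6 -> HIT, frames=[6,5,2] (faults so far: 4)
  step 11: ref 1 -> FAULT, evict 2, frames=[6,5,1] (faults so far: 5)
  Optimal total faults: 5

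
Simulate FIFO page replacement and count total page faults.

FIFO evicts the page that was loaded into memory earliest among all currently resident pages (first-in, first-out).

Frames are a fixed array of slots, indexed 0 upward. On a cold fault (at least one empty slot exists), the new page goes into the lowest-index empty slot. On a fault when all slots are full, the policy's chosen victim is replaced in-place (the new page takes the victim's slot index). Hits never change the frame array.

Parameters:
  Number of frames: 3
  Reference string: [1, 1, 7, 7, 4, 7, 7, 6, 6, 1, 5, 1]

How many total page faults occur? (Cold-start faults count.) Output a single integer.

Step 0: ref 1 → FAULT, frames=[1,-,-]
Step 1: ref 1 → HIT, frames=[1,-,-]
Step 2: ref 7 → FAULT, frames=[1,7,-]
Step 3: ref 7 → HIT, frames=[1,7,-]
Step 4: ref 4 → FAULT, frames=[1,7,4]
Step 5: ref 7 → HIT, frames=[1,7,4]
Step 6: ref 7 → HIT, frames=[1,7,4]
Step 7: ref 6 → FAULT (evict 1), frames=[6,7,4]
Step 8: ref 6 → HIT, frames=[6,7,4]
Step 9: ref 1 → FAULT (evict 7), frames=[6,1,4]
Step 10: ref 5 → FAULT (evict 4), frames=[6,1,5]
Step 11: ref 1 → HIT, frames=[6,1,5]
Total faults: 6

Answer: 6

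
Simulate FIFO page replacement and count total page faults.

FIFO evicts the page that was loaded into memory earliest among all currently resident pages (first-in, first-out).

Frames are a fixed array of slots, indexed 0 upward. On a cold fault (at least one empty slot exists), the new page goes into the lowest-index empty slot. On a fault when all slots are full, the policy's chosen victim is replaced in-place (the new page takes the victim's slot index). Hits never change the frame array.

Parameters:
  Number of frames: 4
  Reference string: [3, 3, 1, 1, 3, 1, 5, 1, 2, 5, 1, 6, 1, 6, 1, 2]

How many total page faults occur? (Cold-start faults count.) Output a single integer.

Answer: 5

Derivation:
Step 0: ref 3 → FAULT, frames=[3,-,-,-]
Step 1: ref 3 → HIT, frames=[3,-,-,-]
Step 2: ref 1 → FAULT, frames=[3,1,-,-]
Step 3: ref 1 → HIT, frames=[3,1,-,-]
Step 4: ref 3 → HIT, frames=[3,1,-,-]
Step 5: ref 1 → HIT, frames=[3,1,-,-]
Step 6: ref 5 → FAULT, frames=[3,1,5,-]
Step 7: ref 1 → HIT, frames=[3,1,5,-]
Step 8: ref 2 → FAULT, frames=[3,1,5,2]
Step 9: ref 5 → HIT, frames=[3,1,5,2]
Step 10: ref 1 → HIT, frames=[3,1,5,2]
Step 11: ref 6 → FAULT (evict 3), frames=[6,1,5,2]
Step 12: ref 1 → HIT, frames=[6,1,5,2]
Step 13: ref 6 → HIT, frames=[6,1,5,2]
Step 14: ref 1 → HIT, frames=[6,1,5,2]
Step 15: ref 2 → HIT, frames=[6,1,5,2]
Total faults: 5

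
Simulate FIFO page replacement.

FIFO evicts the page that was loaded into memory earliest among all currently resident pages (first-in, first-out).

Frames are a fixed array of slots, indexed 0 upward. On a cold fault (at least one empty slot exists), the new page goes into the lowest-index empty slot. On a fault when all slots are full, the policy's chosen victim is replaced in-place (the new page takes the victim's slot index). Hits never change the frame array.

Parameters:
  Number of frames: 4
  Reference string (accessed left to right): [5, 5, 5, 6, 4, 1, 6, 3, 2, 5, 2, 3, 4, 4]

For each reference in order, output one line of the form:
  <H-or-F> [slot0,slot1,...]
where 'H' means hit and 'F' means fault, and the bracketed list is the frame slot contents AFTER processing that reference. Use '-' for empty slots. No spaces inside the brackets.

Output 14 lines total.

F [5,-,-,-]
H [5,-,-,-]
H [5,-,-,-]
F [5,6,-,-]
F [5,6,4,-]
F [5,6,4,1]
H [5,6,4,1]
F [3,6,4,1]
F [3,2,4,1]
F [3,2,5,1]
H [3,2,5,1]
H [3,2,5,1]
F [3,2,5,4]
H [3,2,5,4]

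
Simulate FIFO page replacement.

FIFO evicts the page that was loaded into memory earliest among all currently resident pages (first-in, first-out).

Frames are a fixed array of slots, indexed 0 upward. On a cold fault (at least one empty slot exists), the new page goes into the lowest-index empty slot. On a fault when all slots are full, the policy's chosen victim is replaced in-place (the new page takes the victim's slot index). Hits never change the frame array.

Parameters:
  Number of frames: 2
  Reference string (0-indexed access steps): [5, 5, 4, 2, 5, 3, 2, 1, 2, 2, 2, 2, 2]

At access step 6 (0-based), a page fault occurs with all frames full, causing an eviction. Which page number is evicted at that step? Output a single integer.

Answer: 5

Derivation:
Step 0: ref 5 -> FAULT, frames=[5,-]
Step 1: ref 5 -> HIT, frames=[5,-]
Step 2: ref 4 -> FAULT, frames=[5,4]
Step 3: ref 2 -> FAULT, evict 5, frames=[2,4]
Step 4: ref 5 -> FAULT, evict 4, frames=[2,5]
Step 5: ref 3 -> FAULT, evict 2, frames=[3,5]
Step 6: ref 2 -> FAULT, evict 5, frames=[3,2]
At step 6: evicted page 5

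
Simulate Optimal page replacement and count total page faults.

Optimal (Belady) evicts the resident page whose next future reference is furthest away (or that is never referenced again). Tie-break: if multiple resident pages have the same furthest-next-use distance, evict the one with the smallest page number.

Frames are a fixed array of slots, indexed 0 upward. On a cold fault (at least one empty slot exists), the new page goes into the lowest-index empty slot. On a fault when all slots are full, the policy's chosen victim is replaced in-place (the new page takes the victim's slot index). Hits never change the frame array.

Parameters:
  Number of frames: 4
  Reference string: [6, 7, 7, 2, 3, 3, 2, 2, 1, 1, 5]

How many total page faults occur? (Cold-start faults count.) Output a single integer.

Answer: 6

Derivation:
Step 0: ref 6 → FAULT, frames=[6,-,-,-]
Step 1: ref 7 → FAULT, frames=[6,7,-,-]
Step 2: ref 7 → HIT, frames=[6,7,-,-]
Step 3: ref 2 → FAULT, frames=[6,7,2,-]
Step 4: ref 3 → FAULT, frames=[6,7,2,3]
Step 5: ref 3 → HIT, frames=[6,7,2,3]
Step 6: ref 2 → HIT, frames=[6,7,2,3]
Step 7: ref 2 → HIT, frames=[6,7,2,3]
Step 8: ref 1 → FAULT (evict 2), frames=[6,7,1,3]
Step 9: ref 1 → HIT, frames=[6,7,1,3]
Step 10: ref 5 → FAULT (evict 1), frames=[6,7,5,3]
Total faults: 6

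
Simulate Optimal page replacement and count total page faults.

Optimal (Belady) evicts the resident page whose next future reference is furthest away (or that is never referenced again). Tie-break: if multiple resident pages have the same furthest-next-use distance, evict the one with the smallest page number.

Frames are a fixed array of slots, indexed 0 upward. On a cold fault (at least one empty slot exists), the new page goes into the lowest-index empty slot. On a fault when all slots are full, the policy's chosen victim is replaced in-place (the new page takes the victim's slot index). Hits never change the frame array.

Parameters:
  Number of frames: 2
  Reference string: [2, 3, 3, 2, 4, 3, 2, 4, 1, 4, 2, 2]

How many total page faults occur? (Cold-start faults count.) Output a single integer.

Answer: 6

Derivation:
Step 0: ref 2 → FAULT, frames=[2,-]
Step 1: ref 3 → FAULT, frames=[2,3]
Step 2: ref 3 → HIT, frames=[2,3]
Step 3: ref 2 → HIT, frames=[2,3]
Step 4: ref 4 → FAULT (evict 2), frames=[4,3]
Step 5: ref 3 → HIT, frames=[4,3]
Step 6: ref 2 → FAULT (evict 3), frames=[4,2]
Step 7: ref 4 → HIT, frames=[4,2]
Step 8: ref 1 → FAULT (evict 2), frames=[4,1]
Step 9: ref 4 → HIT, frames=[4,1]
Step 10: ref 2 → FAULT (evict 1), frames=[4,2]
Step 11: ref 2 → HIT, frames=[4,2]
Total faults: 6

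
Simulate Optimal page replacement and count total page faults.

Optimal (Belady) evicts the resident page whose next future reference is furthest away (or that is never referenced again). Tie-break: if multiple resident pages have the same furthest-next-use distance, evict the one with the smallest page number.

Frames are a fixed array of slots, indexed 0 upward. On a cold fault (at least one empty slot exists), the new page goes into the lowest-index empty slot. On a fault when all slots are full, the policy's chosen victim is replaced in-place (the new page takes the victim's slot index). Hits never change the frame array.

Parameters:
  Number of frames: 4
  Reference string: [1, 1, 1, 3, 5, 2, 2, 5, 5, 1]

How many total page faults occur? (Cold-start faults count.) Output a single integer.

Answer: 4

Derivation:
Step 0: ref 1 → FAULT, frames=[1,-,-,-]
Step 1: ref 1 → HIT, frames=[1,-,-,-]
Step 2: ref 1 → HIT, frames=[1,-,-,-]
Step 3: ref 3 → FAULT, frames=[1,3,-,-]
Step 4: ref 5 → FAULT, frames=[1,3,5,-]
Step 5: ref 2 → FAULT, frames=[1,3,5,2]
Step 6: ref 2 → HIT, frames=[1,3,5,2]
Step 7: ref 5 → HIT, frames=[1,3,5,2]
Step 8: ref 5 → HIT, frames=[1,3,5,2]
Step 9: ref 1 → HIT, frames=[1,3,5,2]
Total faults: 4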